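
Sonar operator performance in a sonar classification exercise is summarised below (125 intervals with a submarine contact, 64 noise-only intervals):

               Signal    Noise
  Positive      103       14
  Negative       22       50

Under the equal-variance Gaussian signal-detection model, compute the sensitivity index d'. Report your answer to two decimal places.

H = 103/125 = 0.8240
FA = 14/64 = 0.2188
Φ⁻¹(H) = 0.9307
Φ⁻¹(FA) = -0.7763
d' = z(H) − z(FA) = 0.9307 − (-0.7763) = 1.7070

d' = 1.71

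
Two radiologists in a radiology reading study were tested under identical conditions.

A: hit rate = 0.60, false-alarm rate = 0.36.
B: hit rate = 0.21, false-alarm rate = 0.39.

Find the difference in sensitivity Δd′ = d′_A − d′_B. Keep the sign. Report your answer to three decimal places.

Δd′ = 1.139

A: z(0.60) = 0.2533, z(0.36) = -0.3585, d' = 0.6118
B: z(0.21) = -0.8064, z(0.39) = -0.2793, d' = -0.5271
Δd' = d'_A − d'_B = 0.6118 − (-0.5271) = 1.1389
A has the higher sensitivity.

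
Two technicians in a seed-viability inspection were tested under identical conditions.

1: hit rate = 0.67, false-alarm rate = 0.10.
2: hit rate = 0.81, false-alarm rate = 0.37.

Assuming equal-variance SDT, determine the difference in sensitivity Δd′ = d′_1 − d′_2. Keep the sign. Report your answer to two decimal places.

Δd′ = 0.51

1: z(0.67) = 0.440, z(0.10) = -1.282, d' = 1.722
2: z(0.81) = 0.878, z(0.37) = -0.332, d' = 1.210
Δd' = d'_1 − d'_2 = 1.722 − 1.210 = 0.512
1 has the higher sensitivity.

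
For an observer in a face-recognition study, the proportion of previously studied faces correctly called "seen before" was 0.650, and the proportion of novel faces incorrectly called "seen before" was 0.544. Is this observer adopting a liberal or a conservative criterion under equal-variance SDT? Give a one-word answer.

liberal

z(H) = 0.385, z(FA) = 0.111
c = −½·(z(H) + z(FA)) = -0.248
c < 0 → liberal criterion (biased toward responding “yes”).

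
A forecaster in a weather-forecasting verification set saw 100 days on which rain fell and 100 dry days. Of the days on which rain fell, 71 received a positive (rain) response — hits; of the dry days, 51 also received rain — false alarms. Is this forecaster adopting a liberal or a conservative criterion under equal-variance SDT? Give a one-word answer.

liberal

z(H) = 0.553, z(FA) = 0.025
c = −½·(z(H) + z(FA)) = -0.289
c < 0 → liberal criterion (biased toward responding “yes”).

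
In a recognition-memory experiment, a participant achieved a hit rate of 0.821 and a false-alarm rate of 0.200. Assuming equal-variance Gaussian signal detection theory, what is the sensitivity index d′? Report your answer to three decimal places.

d′ = 1.761

z(H) = 0.9192
z(FA) = -0.8416
d' = z(H) − z(FA) = 0.9192 − (-0.8416) = 1.7608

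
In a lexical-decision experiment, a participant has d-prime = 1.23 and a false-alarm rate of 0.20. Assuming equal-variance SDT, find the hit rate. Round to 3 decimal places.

z(false-alarm rate) = z(0.20) = -0.8416
z(H) = z(FA) + d' = -0.8416 + 1.23 = 0.3884
hit rate = Φ(0.3884) = 0.6511

hit rate = 0.651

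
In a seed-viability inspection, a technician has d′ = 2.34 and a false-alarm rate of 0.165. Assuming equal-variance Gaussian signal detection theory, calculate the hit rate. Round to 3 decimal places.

z(false-alarm rate) = z(0.165) = -0.9741
z(H) = z(FA) + d' = -0.9741 + 2.34 = 1.3659
hit rate = Φ(1.3659) = 0.9140

hit rate = 0.914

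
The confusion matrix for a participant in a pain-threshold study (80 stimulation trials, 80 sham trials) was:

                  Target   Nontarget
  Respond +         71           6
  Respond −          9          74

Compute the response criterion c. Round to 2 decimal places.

c = 0.11

H = 71/80 = 0.8875
FA = 6/80 = 0.0750
z(0.8875) = 1.213, z(0.0750) = -1.440
c = −½·[z(H) + z(FA)] = −0.5 × (1.213 + (-1.440)) = 0.1135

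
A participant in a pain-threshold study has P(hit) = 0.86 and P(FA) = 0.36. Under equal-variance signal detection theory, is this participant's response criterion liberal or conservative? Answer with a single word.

liberal

z(H) = 1.080, z(FA) = -0.358
c = −½·(z(H) + z(FA)) = -0.361
c < 0 → liberal criterion (biased toward responding “yes”).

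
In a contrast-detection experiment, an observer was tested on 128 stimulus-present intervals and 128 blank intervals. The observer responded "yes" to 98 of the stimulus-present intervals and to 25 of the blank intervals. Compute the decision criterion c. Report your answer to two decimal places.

H = 98/128 = 0.7656
FA = 25/128 = 0.1953
Φ⁻¹(0.7656) = 0.7244, Φ⁻¹(0.1953) = -0.8585
c = −½·[z(H) + z(FA)] = −0.5 × (0.7244 + (-0.8585)) = 0.06705
c > 0: the observer has a conservative response bias.

c = 0.07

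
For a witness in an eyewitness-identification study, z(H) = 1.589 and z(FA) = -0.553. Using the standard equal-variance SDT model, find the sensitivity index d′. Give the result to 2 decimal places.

d' = z(H) − z(FA) = 1.589 − (-0.553) = 2.142

d′ = 2.14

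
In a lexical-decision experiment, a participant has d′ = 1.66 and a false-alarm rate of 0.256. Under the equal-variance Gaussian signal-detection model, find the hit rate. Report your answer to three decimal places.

z(false-alarm rate) = z(0.256) = -0.6557
z(H) = z(FA) + d' = -0.6557 + 1.66 = 1.0043
hit rate = Φ(1.0043) = 0.8424

hit rate = 0.842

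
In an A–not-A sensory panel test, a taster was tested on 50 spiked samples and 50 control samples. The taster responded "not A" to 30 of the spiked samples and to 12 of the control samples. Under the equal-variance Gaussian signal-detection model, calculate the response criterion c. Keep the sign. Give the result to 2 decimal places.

H = 30/50 = 0.6000
FA = 12/50 = 0.2400
z(0.6000) = 0.253, z(0.2400) = -0.706
c = −½·[z(H) + z(FA)] = −0.5 × (0.253 + (-0.706)) = 0.2265

c = 0.23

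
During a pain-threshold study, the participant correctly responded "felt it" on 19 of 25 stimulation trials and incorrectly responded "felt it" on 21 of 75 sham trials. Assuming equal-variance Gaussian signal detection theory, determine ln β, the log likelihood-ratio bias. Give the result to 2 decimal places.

H = 19/25 = 0.7600
FA = 21/75 = 0.2800
z(0.7600) = 0.706, z(0.2800) = -0.583
ln β = −½·[z(H)² − z(FA)²] = −0.5 × (0.498 − 0.340) = -0.079

ln β = -0.08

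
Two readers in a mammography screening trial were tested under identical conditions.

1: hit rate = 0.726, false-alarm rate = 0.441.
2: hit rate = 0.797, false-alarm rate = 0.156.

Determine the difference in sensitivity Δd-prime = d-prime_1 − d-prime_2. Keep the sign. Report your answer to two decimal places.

Δd-prime = -1.09

1: z(0.726) = 0.601, z(0.441) = -0.148, d' = 0.749
2: z(0.797) = 0.831, z(0.156) = -1.011, d' = 1.842
Δd' = d'_1 − d'_2 = 0.749 − 1.842 = -1.093
2 has the higher sensitivity.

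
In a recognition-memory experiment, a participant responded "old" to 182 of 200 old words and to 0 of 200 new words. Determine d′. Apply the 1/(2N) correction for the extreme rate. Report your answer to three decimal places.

d′ = 4.148

The false-alarm rate is 0/200 = 0, so apply the 1/(2N) correction: FA → 1/(2·200) = 0.00250.
z(H) = z(0.91000) = 1.3408
z(FA) = z(0.00250) = -2.8070
d' = 1.3408 − (-2.8070) = 4.1478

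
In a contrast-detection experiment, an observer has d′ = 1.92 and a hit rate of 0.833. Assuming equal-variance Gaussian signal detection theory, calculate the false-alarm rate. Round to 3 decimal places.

z(hit rate) = z(0.833) = 0.9661
z(FA) = z(H) − d' = 0.9661 − 1.92 = -0.9539
false-alarm rate = Φ(-0.9539) = 0.1701

false-alarm rate = 0.170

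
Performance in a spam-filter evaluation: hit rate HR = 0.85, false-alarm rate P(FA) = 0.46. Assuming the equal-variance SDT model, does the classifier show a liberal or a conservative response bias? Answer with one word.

z(H) = 1.036, z(FA) = -0.100
c = −½·(z(H) + z(FA)) = -0.468
c < 0 → liberal criterion (biased toward responding “yes”).

liberal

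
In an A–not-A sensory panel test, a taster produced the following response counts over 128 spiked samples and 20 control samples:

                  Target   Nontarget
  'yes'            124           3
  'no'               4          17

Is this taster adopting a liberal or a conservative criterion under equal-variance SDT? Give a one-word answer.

liberal

z(H) = 1.863, z(FA) = -1.036
c = −½·(z(H) + z(FA)) = -0.4135
c < 0 → liberal criterion (biased toward responding “yes”).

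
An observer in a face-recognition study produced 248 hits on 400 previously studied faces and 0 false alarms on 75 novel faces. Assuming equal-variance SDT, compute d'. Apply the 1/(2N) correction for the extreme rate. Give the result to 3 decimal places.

The false-alarm rate is 0/75 = 0, so apply the 1/(2N) correction: FA → 1/(2·75) = 0.00667.
z(H) = z(0.62000) = 0.3055
z(FA) = z(0.00667) = -2.4746
d' = 0.3055 − (-2.4746) = 2.7801

d' = 2.780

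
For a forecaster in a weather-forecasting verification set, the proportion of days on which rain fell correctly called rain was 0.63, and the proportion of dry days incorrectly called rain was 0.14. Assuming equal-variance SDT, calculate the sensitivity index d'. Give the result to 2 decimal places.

Φ⁻¹(H) = 0.332
Φ⁻¹(FA) = -1.080
d' = z(H) − z(FA) = 0.332 − (-1.080) = 1.412

d' = 1.41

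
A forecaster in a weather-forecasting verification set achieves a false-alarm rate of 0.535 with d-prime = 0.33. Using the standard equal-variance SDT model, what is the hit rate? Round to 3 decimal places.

hit rate = 0.662

z(false-alarm rate) = z(0.535) = 0.0878
z(H) = z(FA) + d' = 0.0878 + 0.33 = 0.4178
hit rate = Φ(0.4178) = 0.6620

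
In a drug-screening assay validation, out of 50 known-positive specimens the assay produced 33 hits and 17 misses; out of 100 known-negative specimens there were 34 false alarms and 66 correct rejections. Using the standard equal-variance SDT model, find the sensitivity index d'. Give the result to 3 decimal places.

H = 33/50 = 0.6600
FA = 34/100 = 0.3400
z(H) = z(0.6600) = 0.4125
z(FA) = z(0.3400) = -0.4125
d' = z(H) − z(FA) = 0.4125 − (-0.4125) = 0.8250

d' = 0.825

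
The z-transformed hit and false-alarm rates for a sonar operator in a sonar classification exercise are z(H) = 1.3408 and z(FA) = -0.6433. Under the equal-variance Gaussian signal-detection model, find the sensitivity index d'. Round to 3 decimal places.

d' = 1.984

d' = z(H) − z(FA) = 1.3408 − (-0.6433) = 1.9841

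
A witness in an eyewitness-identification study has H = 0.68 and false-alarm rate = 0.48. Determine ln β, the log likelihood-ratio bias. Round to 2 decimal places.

ln β = -0.11

Φ⁻¹(H) = 0.468
Φ⁻¹(FA) = -0.050
ln β = −½·[z(H)² − z(FA)²] = −0.5 × (0.219 − 0.003) = -0.108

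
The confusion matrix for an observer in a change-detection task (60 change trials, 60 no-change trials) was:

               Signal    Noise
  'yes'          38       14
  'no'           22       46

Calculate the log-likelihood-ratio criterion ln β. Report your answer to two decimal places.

H = 38/60 = 0.6333
FA = 14/60 = 0.2333
z(H) = z(0.6333) = 0.341
z(FA) = z(0.2333) = -0.728
ln β = −½·[z(H)² − z(FA)²] = −0.5 × (0.116 − 0.530) = 0.207

ln β = 0.21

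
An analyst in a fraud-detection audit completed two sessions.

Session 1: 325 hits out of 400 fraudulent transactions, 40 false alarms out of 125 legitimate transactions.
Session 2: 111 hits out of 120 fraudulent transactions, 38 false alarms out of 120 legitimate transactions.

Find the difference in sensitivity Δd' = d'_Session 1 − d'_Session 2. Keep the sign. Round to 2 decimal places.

Session 1: z(0.8125) = 0.887, z(0.3200) = -0.468, d' = 1.355
Session 2: z(0.9250) = 1.440, z(0.3167) = -0.477, d' = 1.917
Δd' = d'_Session 1 − d'_Session 2 = 1.355 − 1.917 = -0.562
Session 2 has the higher sensitivity.

Δd' = -0.56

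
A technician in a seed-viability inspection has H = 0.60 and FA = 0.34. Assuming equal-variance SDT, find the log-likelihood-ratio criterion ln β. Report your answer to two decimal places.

ln β = 0.05

z(H) = 0.253
z(FA) = -0.412
ln β = −½·[z(H)² − z(FA)²] = −0.5 × (0.064 − 0.170) = 0.053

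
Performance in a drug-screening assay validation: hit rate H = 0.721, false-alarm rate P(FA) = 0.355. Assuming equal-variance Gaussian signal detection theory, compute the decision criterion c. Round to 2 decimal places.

c = -0.11

z(H) = z(0.721) = 0.586
z(FA) = z(0.355) = -0.372
c = −½·[z(H) + z(FA)] = −0.5 × (0.586 + (-0.372)) = -0.107
c < 0: the assay has a liberal response bias.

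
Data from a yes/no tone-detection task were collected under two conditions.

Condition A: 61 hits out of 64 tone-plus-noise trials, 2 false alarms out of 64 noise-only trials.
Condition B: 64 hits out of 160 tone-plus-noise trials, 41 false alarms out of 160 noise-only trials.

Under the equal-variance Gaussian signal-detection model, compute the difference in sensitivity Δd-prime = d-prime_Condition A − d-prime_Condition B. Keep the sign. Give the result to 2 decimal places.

Δd-prime = 3.14

Condition A: z(0.9531) = 1.676, z(0.0312) = -1.863, d' = 3.539
Condition B: z(0.4000) = -0.253, z(0.2562) = -0.655, d' = 0.402
Δd' = d'_Condition A − d'_Condition B = 3.539 − 0.402 = 3.137
Condition A has the higher sensitivity.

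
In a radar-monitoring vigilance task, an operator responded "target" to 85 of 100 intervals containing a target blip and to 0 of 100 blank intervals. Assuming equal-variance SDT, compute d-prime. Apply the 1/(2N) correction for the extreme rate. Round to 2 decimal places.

The false-alarm rate is 0/100 = 0, so apply the 1/(2N) correction: FA → 1/(2·100) = 0.00500.
z(H) = z(0.85000) = 1.036
z(FA) = z(0.00500) = -2.576
d' = 1.036 − (-2.576) = 3.612

d-prime = 3.61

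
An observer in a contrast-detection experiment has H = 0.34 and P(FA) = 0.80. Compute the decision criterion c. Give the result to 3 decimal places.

c = -0.215

Φ⁻¹(H) = -0.4125
Φ⁻¹(FA) = 0.8416
c = −½·[z(H) + z(FA)] = −0.5 × (-0.4125 + 0.8416) = -0.21455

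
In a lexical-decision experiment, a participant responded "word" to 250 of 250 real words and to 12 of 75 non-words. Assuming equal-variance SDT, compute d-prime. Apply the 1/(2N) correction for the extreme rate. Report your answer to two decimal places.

d-prime = 3.87

The hit rate is 250/250 = 1, so apply the 1/(2N) correction: H → 1 − 1/(2·250) = 0.99800.
z(H) = z(0.99800) = 2.878
z(FA) = z(0.16000) = -0.994
d' = 2.878 − (-0.994) = 3.872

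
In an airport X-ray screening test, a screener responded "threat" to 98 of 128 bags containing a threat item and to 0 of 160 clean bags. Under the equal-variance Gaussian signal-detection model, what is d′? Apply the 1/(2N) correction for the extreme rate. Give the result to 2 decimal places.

The false-alarm rate is 0/160 = 0, so apply the 1/(2N) correction: FA → 1/(2·160) = 0.00313.
z(H) = z(0.76562) = 0.724
z(FA) = z(0.00313) = -2.734
d' = 0.724 − (-2.734) = 3.458

d′ = 3.46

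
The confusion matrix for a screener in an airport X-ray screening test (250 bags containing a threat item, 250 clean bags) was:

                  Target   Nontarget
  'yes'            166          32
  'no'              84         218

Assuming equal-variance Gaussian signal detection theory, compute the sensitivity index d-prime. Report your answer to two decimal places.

H = 166/250 = 0.6640
FA = 32/250 = 0.1280
z(H) = 0.4234
z(FA) = -1.1359
d' = z(H) − z(FA) = 0.4234 − (-1.1359) = 1.5593

d-prime = 1.56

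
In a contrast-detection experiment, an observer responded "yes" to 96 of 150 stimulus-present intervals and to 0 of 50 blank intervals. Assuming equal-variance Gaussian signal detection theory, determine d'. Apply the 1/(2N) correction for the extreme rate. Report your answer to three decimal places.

d' = 2.685

The false-alarm rate is 0/50 = 0, so apply the 1/(2N) correction: FA → 1/(2·50) = 0.01000.
z(H) = z(0.64000) = 0.3585
z(FA) = z(0.01000) = -2.3263
d' = 0.3585 − (-2.3263) = 2.6848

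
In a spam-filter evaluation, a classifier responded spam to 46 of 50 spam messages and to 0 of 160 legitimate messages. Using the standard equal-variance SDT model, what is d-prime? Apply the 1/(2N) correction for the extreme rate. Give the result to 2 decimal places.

The false-alarm rate is 0/160 = 0, so apply the 1/(2N) correction: FA → 1/(2·160) = 0.00313.
z(H) = z(0.92000) = 1.405
z(FA) = z(0.00313) = -2.734
d' = 1.405 − (-2.734) = 4.139

d-prime = 4.14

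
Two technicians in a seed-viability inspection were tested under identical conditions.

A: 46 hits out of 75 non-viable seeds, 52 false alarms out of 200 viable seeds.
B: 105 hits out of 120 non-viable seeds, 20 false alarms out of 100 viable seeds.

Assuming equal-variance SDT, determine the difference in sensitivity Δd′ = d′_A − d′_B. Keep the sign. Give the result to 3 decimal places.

Δd′ = -1.061

A: z(0.6133) = 0.2879, z(0.2600) = -0.6433, d' = 0.9312
B: z(0.8750) = 1.1503, z(0.2000) = -0.8416, d' = 1.9919
Δd' = d'_A − d'_B = 0.9312 − 1.9919 = -1.0607
B has the higher sensitivity.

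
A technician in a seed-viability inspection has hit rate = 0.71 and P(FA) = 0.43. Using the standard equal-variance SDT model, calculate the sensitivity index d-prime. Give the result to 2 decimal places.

d-prime = 0.73

Φ⁻¹(H) = Φ⁻¹(0.71) = 0.553
Φ⁻¹(FA) = Φ⁻¹(0.43) = -0.176
d' = z(H) − z(FA) = 0.553 − (-0.176) = 0.729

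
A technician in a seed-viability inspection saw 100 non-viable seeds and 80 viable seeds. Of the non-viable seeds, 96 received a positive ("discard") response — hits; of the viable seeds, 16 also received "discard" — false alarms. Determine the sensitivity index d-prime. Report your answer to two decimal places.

d-prime = 2.59

H = 96/100 = 0.9600
FA = 16/80 = 0.2000
z(H) = z(0.9600) = 1.7507
z(FA) = z(0.2000) = -0.8416
d' = z(H) − z(FA) = 1.7507 − (-0.8416) = 2.5923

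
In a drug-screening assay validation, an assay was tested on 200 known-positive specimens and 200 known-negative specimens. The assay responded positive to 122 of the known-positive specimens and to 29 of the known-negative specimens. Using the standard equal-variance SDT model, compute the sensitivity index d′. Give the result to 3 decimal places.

d′ = 1.337

H = 122/200 = 0.6100
FA = 29/200 = 0.1450
z(0.6100) = 0.2793, z(0.1450) = -1.0581
d' = z(H) − z(FA) = 0.2793 − (-1.0581) = 1.3374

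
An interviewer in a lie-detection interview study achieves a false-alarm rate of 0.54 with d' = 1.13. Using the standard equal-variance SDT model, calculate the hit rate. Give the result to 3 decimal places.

hit rate = 0.891

z(false-alarm rate) = z(0.54) = 0.1004
z(H) = z(FA) + d' = 0.1004 + 1.13 = 1.2304
hit rate = Φ(1.2304) = 0.8907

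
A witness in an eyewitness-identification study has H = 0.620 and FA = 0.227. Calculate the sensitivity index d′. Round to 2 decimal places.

z(H) = z(0.620) = 0.305
z(FA) = z(0.227) = -0.749
d' = z(H) − z(FA) = 0.305 − (-0.749) = 1.054

d′ = 1.05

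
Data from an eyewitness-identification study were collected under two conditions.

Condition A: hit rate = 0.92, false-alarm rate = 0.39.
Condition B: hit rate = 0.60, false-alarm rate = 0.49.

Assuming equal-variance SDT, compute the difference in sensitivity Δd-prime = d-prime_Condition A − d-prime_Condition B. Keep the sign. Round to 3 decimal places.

Condition A: z(0.92) = 1.4051, z(0.39) = -0.2793, d' = 1.6844
Condition B: z(0.60) = 0.2533, z(0.49) = -0.0251, d' = 0.2784
Δd' = d'_Condition A − d'_Condition B = 1.6844 − 0.2784 = 1.4060
Condition A has the higher sensitivity.

Δd-prime = 1.406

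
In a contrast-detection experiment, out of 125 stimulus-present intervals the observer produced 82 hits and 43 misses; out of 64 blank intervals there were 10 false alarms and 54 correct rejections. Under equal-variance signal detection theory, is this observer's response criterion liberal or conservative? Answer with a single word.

conservative

z(H) = 0.402, z(FA) = -1.010
c = −½·(z(H) + z(FA)) = 0.304
c > 0 → conservative criterion (biased toward responding “no”).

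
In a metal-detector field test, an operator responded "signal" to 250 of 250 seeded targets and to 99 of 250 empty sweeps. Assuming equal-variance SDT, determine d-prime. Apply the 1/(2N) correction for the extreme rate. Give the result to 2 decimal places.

The hit rate is 250/250 = 1, so apply the 1/(2N) correction: H → 1 − 1/(2·250) = 0.99800.
z(H) = z(0.99800) = 2.878
z(FA) = z(0.39600) = -0.264
d' = 2.878 − (-0.264) = 3.142

d-prime = 3.14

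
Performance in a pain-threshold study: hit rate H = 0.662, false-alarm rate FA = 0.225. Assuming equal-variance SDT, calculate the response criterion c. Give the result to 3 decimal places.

c = 0.169

Φ⁻¹(H) = 0.4179
Φ⁻¹(FA) = -0.7554
c = −½·[z(H) + z(FA)] = −0.5 × (0.4179 + (-0.7554)) = 0.16875
c > 0: the participant has a conservative response bias.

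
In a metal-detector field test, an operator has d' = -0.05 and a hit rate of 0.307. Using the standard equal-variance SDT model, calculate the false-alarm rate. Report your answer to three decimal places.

z(hit rate) = z(0.307) = -0.5044
z(FA) = z(H) − d' = -0.5044 − (-0.05) = -0.4544
false-alarm rate = Φ(-0.4544) = 0.3248

false-alarm rate = 0.325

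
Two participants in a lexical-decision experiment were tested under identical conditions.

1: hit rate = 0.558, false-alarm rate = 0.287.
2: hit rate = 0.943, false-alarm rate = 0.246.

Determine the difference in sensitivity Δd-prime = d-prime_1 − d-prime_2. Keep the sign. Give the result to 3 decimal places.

1: z(0.558) = 0.1459, z(0.287) = -0.5622, d' = 0.7081
2: z(0.943) = 1.5805, z(0.246) = -0.6871, d' = 2.2676
Δd' = d'_1 − d'_2 = 0.7081 − 2.2676 = -1.5595
2 has the higher sensitivity.

Δd-prime = -1.560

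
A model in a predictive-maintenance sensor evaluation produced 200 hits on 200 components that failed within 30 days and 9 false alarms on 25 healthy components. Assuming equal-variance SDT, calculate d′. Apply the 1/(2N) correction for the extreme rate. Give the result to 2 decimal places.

The hit rate is 200/200 = 1, so apply the 1/(2N) correction: H → 1 − 1/(2·200) = 0.99750.
z(H) = z(0.99750) = 2.807
z(FA) = z(0.36000) = -0.358
d' = 2.807 − (-0.358) = 3.165

d′ = 3.17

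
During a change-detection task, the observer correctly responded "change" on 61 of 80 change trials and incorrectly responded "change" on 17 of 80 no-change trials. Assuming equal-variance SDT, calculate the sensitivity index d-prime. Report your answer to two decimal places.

H = 61/80 = 0.7625
FA = 17/80 = 0.2125
z(0.7625) = 0.714, z(0.2125) = -0.798
d' = z(H) − z(FA) = 0.714 − (-0.798) = 1.512

d-prime = 1.51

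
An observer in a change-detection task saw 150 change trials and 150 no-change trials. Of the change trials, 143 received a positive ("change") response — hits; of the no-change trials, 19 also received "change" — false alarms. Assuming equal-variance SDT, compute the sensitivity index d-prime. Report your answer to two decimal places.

H = 143/150 = 0.9533
FA = 19/150 = 0.1267
Φ⁻¹(0.9533) = 1.6777, Φ⁻¹(0.1267) = -1.1421
d' = z(H) − z(FA) = 1.6777 − (-1.1421) = 2.8198

d-prime = 2.82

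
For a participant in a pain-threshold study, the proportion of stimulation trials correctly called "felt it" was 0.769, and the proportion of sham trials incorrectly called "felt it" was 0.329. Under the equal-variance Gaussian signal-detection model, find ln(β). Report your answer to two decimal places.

ln β = -0.17

Φ⁻¹(0.769) = 0.736, Φ⁻¹(0.329) = -0.443
ln β = −½·[z(H)² − z(FA)²] = −0.5 × (0.542 − 0.196) = -0.173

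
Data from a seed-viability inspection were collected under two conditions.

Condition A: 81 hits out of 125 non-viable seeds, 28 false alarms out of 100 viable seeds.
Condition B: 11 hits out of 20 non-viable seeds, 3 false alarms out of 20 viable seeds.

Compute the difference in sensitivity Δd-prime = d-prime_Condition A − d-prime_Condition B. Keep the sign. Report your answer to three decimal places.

Δd-prime = -0.199

Condition A: z(0.6480) = 0.3799, z(0.2800) = -0.5828, d' = 0.9627
Condition B: z(0.5500) = 0.1257, z(0.1500) = -1.0364, d' = 1.1621
Δd' = d'_Condition A − d'_Condition B = 0.9627 − 1.1621 = -0.1994
Condition B has the higher sensitivity.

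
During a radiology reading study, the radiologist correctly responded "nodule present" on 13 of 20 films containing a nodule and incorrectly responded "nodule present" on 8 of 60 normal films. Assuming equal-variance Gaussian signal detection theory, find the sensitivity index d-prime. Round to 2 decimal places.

H = 13/20 = 0.6500
FA = 8/60 = 0.1333
Φ⁻¹(0.6500) = 0.3853, Φ⁻¹(0.1333) = -1.1109
d' = z(H) − z(FA) = 0.3853 − (-1.1109) = 1.4962

d-prime = 1.50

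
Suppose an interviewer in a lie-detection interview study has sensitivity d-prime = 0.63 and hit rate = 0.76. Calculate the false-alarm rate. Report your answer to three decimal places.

z(hit rate) = z(0.76) = 0.7063
z(FA) = z(H) − d' = 0.7063 − 0.63 = 0.0763
false-alarm rate = Φ(0.0763) = 0.5304

false-alarm rate = 0.530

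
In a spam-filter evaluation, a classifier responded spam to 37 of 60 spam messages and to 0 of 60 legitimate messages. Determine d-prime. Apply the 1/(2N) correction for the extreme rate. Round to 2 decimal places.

d-prime = 2.69

The false-alarm rate is 0/60 = 0, so apply the 1/(2N) correction: FA → 1/(2·60) = 0.00833.
z(H) = z(0.61667) = 0.297
z(FA) = z(0.00833) = -2.394
d' = 0.297 − (-2.394) = 2.691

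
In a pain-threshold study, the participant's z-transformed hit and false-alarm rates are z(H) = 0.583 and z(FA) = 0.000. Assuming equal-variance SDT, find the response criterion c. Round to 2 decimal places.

c = −½·[z(H) + z(FA)] = −½·(0.583 + 0.000) = -0.2915
c < 0: the participant has a liberal response bias.

c = -0.29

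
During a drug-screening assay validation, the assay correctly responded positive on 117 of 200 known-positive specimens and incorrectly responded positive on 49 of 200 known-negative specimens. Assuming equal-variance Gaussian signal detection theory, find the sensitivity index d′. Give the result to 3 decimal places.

H = 117/200 = 0.5850
FA = 49/200 = 0.2450
Φ⁻¹(0.5850) = 0.2147, Φ⁻¹(0.2450) = -0.6903
d' = z(H) − z(FA) = 0.2147 − (-0.6903) = 0.9050

d′ = 0.905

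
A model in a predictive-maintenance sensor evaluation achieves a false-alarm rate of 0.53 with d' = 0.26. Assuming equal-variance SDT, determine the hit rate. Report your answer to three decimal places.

z(false-alarm rate) = z(0.53) = 0.0753
z(H) = z(FA) + d' = 0.0753 + 0.26 = 0.3353
hit rate = Φ(0.3353) = 0.6313

hit rate = 0.631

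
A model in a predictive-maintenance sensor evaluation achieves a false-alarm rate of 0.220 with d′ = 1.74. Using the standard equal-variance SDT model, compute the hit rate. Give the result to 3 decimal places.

hit rate = 0.833

z(false-alarm rate) = z(0.220) = -0.7722
z(H) = z(FA) + d' = -0.7722 + 1.74 = 0.9678
hit rate = Φ(0.9678) = 0.8334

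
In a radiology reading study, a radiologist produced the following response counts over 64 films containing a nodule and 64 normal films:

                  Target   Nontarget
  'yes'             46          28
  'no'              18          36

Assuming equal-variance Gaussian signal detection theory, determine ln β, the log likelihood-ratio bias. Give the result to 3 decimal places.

ln β = -0.155

H = 46/64 = 0.7188
FA = 28/64 = 0.4375
Φ⁻¹(H) = Φ⁻¹(0.7188) = 0.5793
Φ⁻¹(FA) = Φ⁻¹(0.4375) = -0.1573
ln β = −½·[z(H)² − z(FA)²] = −0.5 × (0.3356 − 0.0247) = -0.15545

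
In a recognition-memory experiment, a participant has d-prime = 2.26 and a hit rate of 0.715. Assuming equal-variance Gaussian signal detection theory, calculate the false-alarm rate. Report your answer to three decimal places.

false-alarm rate = 0.045

z(hit rate) = z(0.715) = 0.5681
z(FA) = z(H) − d' = 0.5681 − 2.26 = -1.6919
false-alarm rate = Φ(-1.6919) = 0.0453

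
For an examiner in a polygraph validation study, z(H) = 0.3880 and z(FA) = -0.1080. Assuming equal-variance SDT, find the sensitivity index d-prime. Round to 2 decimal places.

d' = z(H) − z(FA) = 0.3880 − (-0.1080) = 0.4960

d-prime = 0.50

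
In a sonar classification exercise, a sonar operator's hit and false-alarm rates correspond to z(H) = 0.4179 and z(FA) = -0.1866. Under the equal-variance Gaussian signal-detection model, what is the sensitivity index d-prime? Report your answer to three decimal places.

d-prime = 0.605

d' = z(H) − z(FA) = 0.4179 − (-0.1866) = 0.6045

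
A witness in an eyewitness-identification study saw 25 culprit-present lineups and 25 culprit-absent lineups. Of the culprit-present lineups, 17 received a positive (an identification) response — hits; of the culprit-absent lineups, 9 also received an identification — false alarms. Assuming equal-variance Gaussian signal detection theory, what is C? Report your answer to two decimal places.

H = 17/25 = 0.6800
FA = 9/25 = 0.3600
Φ⁻¹(0.6800) = 0.4677, Φ⁻¹(0.3600) = -0.3585
c = −½·[z(H) + z(FA)] = −0.5 × (0.4677 + (-0.3585)) = -0.0546
c < 0: the witness has a liberal response bias.

C = -0.05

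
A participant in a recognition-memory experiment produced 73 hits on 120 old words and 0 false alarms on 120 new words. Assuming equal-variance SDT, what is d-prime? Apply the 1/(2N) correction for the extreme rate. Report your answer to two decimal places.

d-prime = 2.91

The false-alarm rate is 0/120 = 0, so apply the 1/(2N) correction: FA → 1/(2·120) = 0.00417.
z(H) = z(0.60833) = 0.275
z(FA) = z(0.00417) = -2.638
d' = 0.275 − (-2.638) = 2.913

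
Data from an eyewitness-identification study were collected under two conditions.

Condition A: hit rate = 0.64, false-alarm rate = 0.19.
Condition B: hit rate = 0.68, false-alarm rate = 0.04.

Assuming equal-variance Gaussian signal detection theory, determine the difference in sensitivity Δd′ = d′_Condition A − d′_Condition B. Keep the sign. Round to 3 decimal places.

Condition A: z(0.64) = 0.3585, z(0.19) = -0.8779, d' = 1.2364
Condition B: z(0.68) = 0.4677, z(0.04) = -1.7507, d' = 2.2184
Δd' = d'_Condition A − d'_Condition B = 1.2364 − 2.2184 = -0.9820
Condition B has the higher sensitivity.

Δd′ = -0.982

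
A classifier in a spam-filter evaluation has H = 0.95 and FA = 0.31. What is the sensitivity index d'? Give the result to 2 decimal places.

d' = 2.14

z(H) = 1.645
z(FA) = -0.496
d' = z(H) − z(FA) = 1.645 − (-0.496) = 2.141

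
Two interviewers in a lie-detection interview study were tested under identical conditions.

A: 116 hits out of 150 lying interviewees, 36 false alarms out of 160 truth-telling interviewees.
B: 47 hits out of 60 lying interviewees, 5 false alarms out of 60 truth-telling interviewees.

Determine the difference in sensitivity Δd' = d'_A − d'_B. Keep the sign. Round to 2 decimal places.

A: z(0.7733) = 0.750, z(0.2250) = -0.755, d' = 1.505
B: z(0.7833) = 0.783, z(0.0833) = -1.383, d' = 2.166
Δd' = d'_A − d'_B = 1.505 − 2.166 = -0.661
B has the higher sensitivity.

Δd' = -0.66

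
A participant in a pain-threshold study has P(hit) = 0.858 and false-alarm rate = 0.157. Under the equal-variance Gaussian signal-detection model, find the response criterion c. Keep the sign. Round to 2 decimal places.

c = -0.03

z(H) = z(0.858) = 1.0714
z(FA) = z(0.157) = -1.0069
c = −½·[z(H) + z(FA)] = −0.5 × (1.0714 + (-1.0069)) = -0.03225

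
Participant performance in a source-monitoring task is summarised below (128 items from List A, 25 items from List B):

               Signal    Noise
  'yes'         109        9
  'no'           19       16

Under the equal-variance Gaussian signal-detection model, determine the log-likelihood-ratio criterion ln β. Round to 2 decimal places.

ln β = -0.48

H = 109/128 = 0.8516
FA = 9/25 = 0.3600
z(H) = z(0.8516) = 1.043
z(FA) = z(0.3600) = -0.358
ln β = −½·[z(H)² − z(FA)²] = −0.5 × (1.088 − 0.128) = -0.480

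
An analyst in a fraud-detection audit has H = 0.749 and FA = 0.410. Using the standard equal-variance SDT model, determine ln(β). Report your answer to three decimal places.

ln β = -0.199

z(0.749) = 0.6713, z(0.410) = -0.2275
ln β = −½·[z(H)² − z(FA)²] = −0.5 × (0.4506 − 0.0518) = -0.1994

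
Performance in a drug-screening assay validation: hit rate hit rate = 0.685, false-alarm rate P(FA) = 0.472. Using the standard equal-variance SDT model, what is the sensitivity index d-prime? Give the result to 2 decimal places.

d-prime = 0.55

z(H) = 0.4817
z(FA) = -0.0702
d' = z(H) − z(FA) = 0.4817 − (-0.0702) = 0.5519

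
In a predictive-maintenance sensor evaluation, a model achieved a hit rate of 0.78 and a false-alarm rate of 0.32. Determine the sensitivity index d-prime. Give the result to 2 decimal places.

d-prime = 1.24

z(H) = z(0.78) = 0.772
z(FA) = z(0.32) = -0.468
d' = z(H) − z(FA) = 0.772 − (-0.468) = 1.240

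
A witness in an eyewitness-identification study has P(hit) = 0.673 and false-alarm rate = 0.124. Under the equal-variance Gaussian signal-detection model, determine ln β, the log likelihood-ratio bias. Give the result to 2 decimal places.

ln β = 0.57

Φ⁻¹(H) = Φ⁻¹(0.673) = 0.448
Φ⁻¹(FA) = Φ⁻¹(0.124) = -1.155
ln β = −½·[z(H)² − z(FA)²] = −0.5 × (0.201 − 1.334) = 0.5665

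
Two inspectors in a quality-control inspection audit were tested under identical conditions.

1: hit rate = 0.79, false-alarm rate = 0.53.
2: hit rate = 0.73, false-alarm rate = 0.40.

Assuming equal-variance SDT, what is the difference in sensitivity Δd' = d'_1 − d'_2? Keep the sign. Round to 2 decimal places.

Δd' = -0.14

1: z(0.79) = 0.806, z(0.53) = 0.075, d' = 0.731
2: z(0.73) = 0.613, z(0.40) = -0.253, d' = 0.866
Δd' = d'_1 − d'_2 = 0.731 − 0.866 = -0.135
2 has the higher sensitivity.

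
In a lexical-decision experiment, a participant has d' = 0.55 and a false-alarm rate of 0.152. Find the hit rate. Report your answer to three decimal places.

z(false-alarm rate) = z(0.152) = -1.0279
z(H) = z(FA) + d' = -1.0279 + 0.55 = -0.4779
hit rate = Φ(-0.4779) = 0.3164

hit rate = 0.316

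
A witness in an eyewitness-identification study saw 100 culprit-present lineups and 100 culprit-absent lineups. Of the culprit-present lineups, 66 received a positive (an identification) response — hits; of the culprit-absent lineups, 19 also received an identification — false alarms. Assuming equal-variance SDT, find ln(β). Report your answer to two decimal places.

H = 66/100 = 0.6600
FA = 19/100 = 0.1900
Φ⁻¹(H) = 0.412
Φ⁻¹(FA) = -0.878
ln β = −½·[z(H)² − z(FA)²] = −0.5 × (0.170 − 0.771) = 0.3005

ln β = 0.30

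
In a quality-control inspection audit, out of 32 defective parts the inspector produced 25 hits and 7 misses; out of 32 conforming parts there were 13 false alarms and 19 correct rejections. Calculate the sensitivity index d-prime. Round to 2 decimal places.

H = 25/32 = 0.7812
FA = 13/32 = 0.4062
z(0.7812) = 0.7763, z(0.4062) = -0.2373
d' = z(H) − z(FA) = 0.7763 − (-0.2373) = 1.0136

d-prime = 1.01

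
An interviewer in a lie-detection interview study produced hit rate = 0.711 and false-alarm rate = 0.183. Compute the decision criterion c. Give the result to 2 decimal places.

z(H) = 0.556
z(FA) = -0.904
c = −½·[z(H) + z(FA)] = −0.5 × (0.556 + (-0.904)) = 0.174

c = 0.17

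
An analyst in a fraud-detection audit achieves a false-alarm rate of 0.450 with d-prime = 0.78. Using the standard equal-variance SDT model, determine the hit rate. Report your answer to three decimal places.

hit rate = 0.744

z(false-alarm rate) = z(0.450) = -0.1257
z(H) = z(FA) + d' = -0.1257 + 0.78 = 0.6543
hit rate = Φ(0.6543) = 0.7435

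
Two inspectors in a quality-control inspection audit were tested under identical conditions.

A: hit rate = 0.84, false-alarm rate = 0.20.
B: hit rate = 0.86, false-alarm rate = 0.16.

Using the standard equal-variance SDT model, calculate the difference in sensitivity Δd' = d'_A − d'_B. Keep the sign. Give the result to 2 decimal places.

A: z(0.84) = 0.994, z(0.20) = -0.842, d' = 1.836
B: z(0.86) = 1.080, z(0.16) = -0.994, d' = 2.074
Δd' = d'_A − d'_B = 1.836 − 2.074 = -0.238
B has the higher sensitivity.

Δd' = -0.24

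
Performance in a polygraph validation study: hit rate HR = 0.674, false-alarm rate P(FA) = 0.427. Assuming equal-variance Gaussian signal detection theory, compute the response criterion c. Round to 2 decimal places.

c = -0.13

z(H) = 0.451
z(FA) = -0.184
c = −½·[z(H) + z(FA)] = −0.5 × (0.451 + (-0.184)) = -0.1335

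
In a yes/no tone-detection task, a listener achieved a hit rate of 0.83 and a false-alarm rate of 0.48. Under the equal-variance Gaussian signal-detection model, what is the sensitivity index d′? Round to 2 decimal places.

d′ = 1.00

z(H) = z(0.83) = 0.9542
z(FA) = z(0.48) = -0.0502
d' = z(H) − z(FA) = 0.9542 − (-0.0502) = 1.0044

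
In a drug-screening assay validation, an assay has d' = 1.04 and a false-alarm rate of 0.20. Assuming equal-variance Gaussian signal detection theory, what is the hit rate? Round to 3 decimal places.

z(false-alarm rate) = z(0.20) = -0.8416
z(H) = z(FA) + d' = -0.8416 + 1.04 = 0.1984
hit rate = Φ(0.1984) = 0.5786

hit rate = 0.579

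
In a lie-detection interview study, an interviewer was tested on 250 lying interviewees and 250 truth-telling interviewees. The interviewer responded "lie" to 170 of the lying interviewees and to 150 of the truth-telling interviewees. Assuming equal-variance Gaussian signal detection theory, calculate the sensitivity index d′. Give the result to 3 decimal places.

H = 170/250 = 0.6800
FA = 150/250 = 0.6000
z(0.6800) = 0.4677, z(0.6000) = 0.2533
d' = z(H) − z(FA) = 0.4677 − 0.2533 = 0.2144

d′ = 0.214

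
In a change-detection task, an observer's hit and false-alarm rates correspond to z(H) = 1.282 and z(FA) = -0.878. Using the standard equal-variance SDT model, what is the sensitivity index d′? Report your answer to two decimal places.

d' = z(H) − z(FA) = 1.282 − (-0.878) = 2.160

d′ = 2.16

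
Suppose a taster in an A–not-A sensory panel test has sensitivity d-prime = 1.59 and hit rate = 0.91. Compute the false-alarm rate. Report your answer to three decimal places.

z(hit rate) = z(0.91) = 1.3408
z(FA) = z(H) − d' = 1.3408 − 1.59 = -0.2492
false-alarm rate = Φ(-0.2492) = 0.4016

false-alarm rate = 0.402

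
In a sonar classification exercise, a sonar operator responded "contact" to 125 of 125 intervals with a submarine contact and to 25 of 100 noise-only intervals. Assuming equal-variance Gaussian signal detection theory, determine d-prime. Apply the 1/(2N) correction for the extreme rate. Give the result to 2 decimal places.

d-prime = 3.33

The hit rate is 125/125 = 1, so apply the 1/(2N) correction: H → 1 − 1/(2·125) = 0.99600.
z(H) = z(0.99600) = 2.652
z(FA) = z(0.25000) = -0.674
d' = 2.652 − (-0.674) = 3.326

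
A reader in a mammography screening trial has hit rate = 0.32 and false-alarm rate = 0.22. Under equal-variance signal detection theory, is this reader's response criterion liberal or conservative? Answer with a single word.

z(H) = -0.468, z(FA) = -0.772
c = −½·(z(H) + z(FA)) = 0.620
c > 0 → conservative criterion (biased toward responding “no”).

conservative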